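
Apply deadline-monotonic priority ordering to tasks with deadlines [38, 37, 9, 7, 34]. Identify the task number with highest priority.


Sort tasks by relative deadline (ascending):
  Task 4: deadline = 7
  Task 3: deadline = 9
  Task 5: deadline = 34
  Task 2: deadline = 37
  Task 1: deadline = 38
Priority order (highest first): [4, 3, 5, 2, 1]
Highest priority task = 4

4


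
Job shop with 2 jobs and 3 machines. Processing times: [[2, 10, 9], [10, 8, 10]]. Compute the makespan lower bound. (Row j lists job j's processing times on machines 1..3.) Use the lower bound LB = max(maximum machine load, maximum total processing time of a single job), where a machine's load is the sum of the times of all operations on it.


Machine loads:
  Machine 1: 2 + 10 = 12
  Machine 2: 10 + 8 = 18
  Machine 3: 9 + 10 = 19
Max machine load = 19
Job totals:
  Job 1: 21
  Job 2: 28
Max job total = 28
Lower bound = max(19, 28) = 28

28


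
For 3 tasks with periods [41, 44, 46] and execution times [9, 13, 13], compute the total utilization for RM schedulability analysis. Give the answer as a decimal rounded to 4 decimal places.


Compute individual utilizations (exact fractions):
  Task 1: C/T = 9/41 (approx. 0.2195)
  Task 2: C/T = 13/44 (approx. 0.2955)
  Task 3: C/T = 13/46 (approx. 0.2826)
Total utilization U = 9/41 + 13/44 + 13/46 = 33093/41492
Rounded to 4 decimal places: U = 0.7976
RM (Liu & Layland) bound for 3 tasks = 0.779763; compare with U = 33093/41492 (approx. 0.797575)
bound < U <= 1, so the RM sufficient condition is not met (inconclusive; an exact test such as response-time analysis is needed).

0.7976


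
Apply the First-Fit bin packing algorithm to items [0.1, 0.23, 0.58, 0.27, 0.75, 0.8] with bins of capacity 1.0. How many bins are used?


Place items sequentially using First-Fit:
  Item 0.1 -> new Bin 1
  Item 0.23 -> Bin 1 (now 0.33)
  Item 0.58 -> Bin 1 (now 0.91)
  Item 0.27 -> new Bin 2
  Item 0.75 -> new Bin 3
  Item 0.8 -> new Bin 4
Total bins used = 4

4


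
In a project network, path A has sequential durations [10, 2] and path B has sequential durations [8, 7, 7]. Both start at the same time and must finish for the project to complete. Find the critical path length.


Path A total = 10 + 2 = 12
Path B total = 8 + 7 + 7 = 22
Critical path = longest path = max(12, 22) = 22

22


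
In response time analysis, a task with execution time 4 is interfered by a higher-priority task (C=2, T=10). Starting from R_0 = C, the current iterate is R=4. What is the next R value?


R_next = C + ceil(R_prev / T_hp) * C_hp
ceil(4 / 10) = ceil(0.4) = 1
Interference = 1 * 2 = 2
R_next = 4 + 2 = 6

6


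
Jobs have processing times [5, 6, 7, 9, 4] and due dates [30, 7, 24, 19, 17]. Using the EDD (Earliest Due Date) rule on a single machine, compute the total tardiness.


Sort by due date (EDD order): [(6, 7), (4, 17), (9, 19), (7, 24), (5, 30)]
Compute completion times and tardiness:
  Job 1: p=6, d=7, C=6, tardiness=max(0,6-7)=0
  Job 2: p=4, d=17, C=10, tardiness=max(0,10-17)=0
  Job 3: p=9, d=19, C=19, tardiness=max(0,19-19)=0
  Job 4: p=7, d=24, C=26, tardiness=max(0,26-24)=2
  Job 5: p=5, d=30, C=31, tardiness=max(0,31-30)=1
Total tardiness = 3

3


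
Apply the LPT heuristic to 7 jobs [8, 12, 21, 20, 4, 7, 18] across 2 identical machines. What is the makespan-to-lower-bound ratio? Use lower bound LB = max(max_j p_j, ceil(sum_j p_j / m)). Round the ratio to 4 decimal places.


LPT order: [21, 20, 18, 12, 8, 7, 4]
Machine loads after assignment: [45, 45]
LPT makespan = 45
Lower bound = max(max_job, ceil(total/2)) = max(21, 45) = 45
Ratio = 45 / 45 = 1.0

1.0


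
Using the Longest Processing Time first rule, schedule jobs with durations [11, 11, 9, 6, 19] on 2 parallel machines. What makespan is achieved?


Sort jobs in decreasing order (LPT): [19, 11, 11, 9, 6]
Assign each job to the least loaded machine:
  Machine 1: jobs [19, 9], load = 28
  Machine 2: jobs [11, 11, 6], load = 28
Makespan = max load = 28

28


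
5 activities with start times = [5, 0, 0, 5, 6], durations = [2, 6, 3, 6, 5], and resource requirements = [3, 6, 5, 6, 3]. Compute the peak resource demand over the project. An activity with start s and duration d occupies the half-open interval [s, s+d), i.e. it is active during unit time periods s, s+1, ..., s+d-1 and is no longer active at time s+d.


Each activity i is active on [start_i, start_i + duration_i).
Compute total resource usage per time slot:
  t=0: active resources = [6, 5], total = 11
  t=1: active resources = [6, 5], total = 11
  t=2: active resources = [6, 5], total = 11
  t=3: active resources = [6], total = 6
  t=4: active resources = [6], total = 6
  t=5: active resources = [3, 6, 6], total = 15
  t=6: active resources = [3, 6, 3], total = 12
  t=7: active resources = [6, 3], total = 9
  t=8: active resources = [6, 3], total = 9
  t=9: active resources = [6, 3], total = 9
  t=10: active resources = [6, 3], total = 9
Peak resource demand = 15

15


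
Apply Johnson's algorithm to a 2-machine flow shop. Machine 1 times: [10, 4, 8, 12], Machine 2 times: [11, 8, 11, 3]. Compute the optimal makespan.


Apply Johnson's rule:
  Group 1 (a <= b): [(2, 4, 8), (3, 8, 11), (1, 10, 11)]
  Group 2 (a > b): [(4, 12, 3)]
Optimal job order: [2, 3, 1, 4]
Schedule:
  Job 2: M1 done at 4, M2 done at 12
  Job 3: M1 done at 12, M2 done at 23
  Job 1: M1 done at 22, M2 done at 34
  Job 4: M1 done at 34, M2 done at 37
Makespan = 37

37


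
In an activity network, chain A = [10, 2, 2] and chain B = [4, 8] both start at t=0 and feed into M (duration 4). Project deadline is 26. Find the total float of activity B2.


Forward pass: ES(B2) = sum of predecessors on chain B = 4
EF = ES + duration = 4 + 8 = 12
Backward pass: LF(M) = deadline = 26; LS(M) = 26 - 4 = 22
LF(B2) = LS(M) - sum(successors on chain B) = 22 - 0 = 22
LS = LF - duration = 22 - 8 = 14
Total float = LS - ES = 14 - 4 = 10

10


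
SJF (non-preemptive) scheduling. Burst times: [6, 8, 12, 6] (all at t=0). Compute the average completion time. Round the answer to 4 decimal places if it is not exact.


SJF order (ascending): [6, 6, 8, 12]
Completion times:
  Job 1: burst=6, C=6
  Job 2: burst=6, C=12
  Job 3: burst=8, C=20
  Job 4: burst=12, C=32
Average completion = 70/4 = 17.5

17.5


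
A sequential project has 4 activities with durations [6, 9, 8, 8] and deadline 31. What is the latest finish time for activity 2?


LF(activity 2) = deadline - sum of successor durations
Successors: activities 3 through 4 with durations [8, 8]
Sum of successor durations = 16
LF = 31 - 16 = 15

15


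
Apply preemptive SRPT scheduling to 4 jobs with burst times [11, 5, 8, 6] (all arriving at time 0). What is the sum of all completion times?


Since all jobs arrive at t=0, SRPT equals SPT ordering.
SPT order: [5, 6, 8, 11]
Completion times:
  Job 1: p=5, C=5
  Job 2: p=6, C=11
  Job 3: p=8, C=19
  Job 4: p=11, C=30
Total completion time = 5 + 11 + 19 + 30 = 65

65


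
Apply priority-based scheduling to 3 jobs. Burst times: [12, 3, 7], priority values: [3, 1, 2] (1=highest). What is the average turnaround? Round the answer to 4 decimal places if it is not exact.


Sort by priority (ascending = highest first):
Order: [(1, 3), (2, 7), (3, 12)]
Completion times:
  Priority 1, burst=3, C=3
  Priority 2, burst=7, C=10
  Priority 3, burst=12, C=22
Average turnaround = 35/3 = 11.6667

11.6667


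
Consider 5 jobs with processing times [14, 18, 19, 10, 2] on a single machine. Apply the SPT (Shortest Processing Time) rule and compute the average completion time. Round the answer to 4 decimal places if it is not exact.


Sort jobs by processing time (SPT order): [2, 10, 14, 18, 19]
Compute completion times sequentially:
  Job 1: processing = 2, completes at 2
  Job 2: processing = 10, completes at 12
  Job 3: processing = 14, completes at 26
  Job 4: processing = 18, completes at 44
  Job 5: processing = 19, completes at 63
Sum of completion times = 147
Average completion time = 147/5 = 29.4

29.4


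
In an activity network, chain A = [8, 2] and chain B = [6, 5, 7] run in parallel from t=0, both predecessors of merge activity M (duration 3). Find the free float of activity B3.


ES(B3) = sum of predecessors on chain B = 11
EF(B3) = ES + duration = 11 + 7 = 18
Successor of B3 is M. ES(M) = max(sum(A), sum(B)) = max(10, 18) = 18
Free float = ES(successor) - EF(current) = 18 - 18 = 0

0


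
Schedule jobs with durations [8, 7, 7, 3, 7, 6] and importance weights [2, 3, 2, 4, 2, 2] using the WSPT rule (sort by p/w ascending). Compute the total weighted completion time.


Compute p/w ratios and sort ascending (WSPT): [(3, 4), (7, 3), (6, 2), (7, 2), (7, 2), (8, 2)]
Compute weighted completion times:
  Job (p=3,w=4): C=3, w*C=4*3=12
  Job (p=7,w=3): C=10, w*C=3*10=30
  Job (p=6,w=2): C=16, w*C=2*16=32
  Job (p=7,w=2): C=23, w*C=2*23=46
  Job (p=7,w=2): C=30, w*C=2*30=60
  Job (p=8,w=2): C=38, w*C=2*38=76
Total weighted completion time = 256

256


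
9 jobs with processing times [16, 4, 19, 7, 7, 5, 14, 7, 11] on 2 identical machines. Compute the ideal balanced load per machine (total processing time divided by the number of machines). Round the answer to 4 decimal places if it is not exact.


Total processing time = 16 + 4 + 19 + 7 + 7 + 5 + 14 + 7 + 11 = 90
Number of machines = 2
Ideal balanced load = 90 / 2 = 45.0

45.0


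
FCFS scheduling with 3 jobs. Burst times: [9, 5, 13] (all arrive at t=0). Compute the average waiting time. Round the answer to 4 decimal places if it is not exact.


FCFS order (as given): [9, 5, 13]
Waiting times:
  Job 1: wait = 0
  Job 2: wait = 9
  Job 3: wait = 14
Sum of waiting times = 23
Average waiting time = 23/3 = 7.6667

7.6667


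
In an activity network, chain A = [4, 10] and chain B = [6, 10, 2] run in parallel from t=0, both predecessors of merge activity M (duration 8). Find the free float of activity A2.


ES(A2) = sum of predecessors on chain A = 4
EF(A2) = ES + duration = 4 + 10 = 14
Successor of A2 is M. ES(M) = max(sum(A), sum(B)) = max(14, 18) = 18
Free float = ES(successor) - EF(current) = 18 - 14 = 4

4


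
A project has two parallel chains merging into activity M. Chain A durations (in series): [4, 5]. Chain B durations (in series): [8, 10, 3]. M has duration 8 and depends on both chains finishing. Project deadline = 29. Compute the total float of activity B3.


Forward pass: ES(B3) = sum of predecessors on chain B = 18
EF = ES + duration = 18 + 3 = 21
Backward pass: LF(M) = deadline = 29; LS(M) = 29 - 8 = 21
LF(B3) = LS(M) - sum(successors on chain B) = 21 - 0 = 21
LS = LF - duration = 21 - 3 = 18
Total float = LS - ES = 18 - 18 = 0

0


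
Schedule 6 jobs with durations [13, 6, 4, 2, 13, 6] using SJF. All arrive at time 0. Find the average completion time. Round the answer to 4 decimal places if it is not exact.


SJF order (ascending): [2, 4, 6, 6, 13, 13]
Completion times:
  Job 1: burst=2, C=2
  Job 2: burst=4, C=6
  Job 3: burst=6, C=12
  Job 4: burst=6, C=18
  Job 5: burst=13, C=31
  Job 6: burst=13, C=44
Average completion = 113/6 = 18.8333

18.8333


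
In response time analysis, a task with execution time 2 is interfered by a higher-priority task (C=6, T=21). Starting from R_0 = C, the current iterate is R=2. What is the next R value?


R_next = C + ceil(R_prev / T_hp) * C_hp
ceil(2 / 21) = ceil(0.0952) = 1
Interference = 1 * 6 = 6
R_next = 2 + 6 = 8

8


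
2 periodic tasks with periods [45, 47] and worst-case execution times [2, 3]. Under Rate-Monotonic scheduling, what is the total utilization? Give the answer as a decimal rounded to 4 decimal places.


Compute individual utilizations (exact fractions):
  Task 1: C/T = 2/45 (approx. 0.0444)
  Task 2: C/T = 3/47 (approx. 0.0638)
Total utilization U = 2/45 + 3/47 = 229/2115
Rounded to 4 decimal places: U = 0.1083
RM (Liu & Layland) bound for 2 tasks = 0.828427; compare with U = 229/2115 (approx. 0.108274)
U <= bound, so schedulable by RM sufficient condition.

0.1083


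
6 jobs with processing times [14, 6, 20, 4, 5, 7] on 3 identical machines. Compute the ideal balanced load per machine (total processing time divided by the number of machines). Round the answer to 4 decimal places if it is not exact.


Total processing time = 14 + 6 + 20 + 4 + 5 + 7 = 56
Number of machines = 3
Ideal balanced load = 56 / 3 = 18.6667

18.6667


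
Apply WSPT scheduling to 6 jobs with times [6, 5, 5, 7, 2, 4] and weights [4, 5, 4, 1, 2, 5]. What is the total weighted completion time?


Compute p/w ratios and sort ascending (WSPT): [(4, 5), (5, 5), (2, 2), (5, 4), (6, 4), (7, 1)]
Compute weighted completion times:
  Job (p=4,w=5): C=4, w*C=5*4=20
  Job (p=5,w=5): C=9, w*C=5*9=45
  Job (p=2,w=2): C=11, w*C=2*11=22
  Job (p=5,w=4): C=16, w*C=4*16=64
  Job (p=6,w=4): C=22, w*C=4*22=88
  Job (p=7,w=1): C=29, w*C=1*29=29
Total weighted completion time = 268

268


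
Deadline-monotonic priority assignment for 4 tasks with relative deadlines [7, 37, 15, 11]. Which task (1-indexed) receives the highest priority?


Sort tasks by relative deadline (ascending):
  Task 1: deadline = 7
  Task 4: deadline = 11
  Task 3: deadline = 15
  Task 2: deadline = 37
Priority order (highest first): [1, 4, 3, 2]
Highest priority task = 1

1


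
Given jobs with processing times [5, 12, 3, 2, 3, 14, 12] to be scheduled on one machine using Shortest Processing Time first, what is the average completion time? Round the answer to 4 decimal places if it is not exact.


Sort jobs by processing time (SPT order): [2, 3, 3, 5, 12, 12, 14]
Compute completion times sequentially:
  Job 1: processing = 2, completes at 2
  Job 2: processing = 3, completes at 5
  Job 3: processing = 3, completes at 8
  Job 4: processing = 5, completes at 13
  Job 5: processing = 12, completes at 25
  Job 6: processing = 12, completes at 37
  Job 7: processing = 14, completes at 51
Sum of completion times = 141
Average completion time = 141/7 = 20.1429

20.1429


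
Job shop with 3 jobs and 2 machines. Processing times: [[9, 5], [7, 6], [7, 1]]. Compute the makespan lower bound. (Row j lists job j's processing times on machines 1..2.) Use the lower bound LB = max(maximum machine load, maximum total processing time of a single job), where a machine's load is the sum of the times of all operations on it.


Machine loads:
  Machine 1: 9 + 7 + 7 = 23
  Machine 2: 5 + 6 + 1 = 12
Max machine load = 23
Job totals:
  Job 1: 14
  Job 2: 13
  Job 3: 8
Max job total = 14
Lower bound = max(23, 14) = 23

23


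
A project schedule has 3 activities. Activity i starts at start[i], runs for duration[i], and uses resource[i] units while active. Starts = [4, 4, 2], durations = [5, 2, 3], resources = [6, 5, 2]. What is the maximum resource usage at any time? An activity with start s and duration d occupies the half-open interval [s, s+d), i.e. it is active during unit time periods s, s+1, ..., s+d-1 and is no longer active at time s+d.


Each activity i is active on [start_i, start_i + duration_i).
Compute total resource usage per time slot:
  t=0: active resources = [], total = 0
  t=1: active resources = [], total = 0
  t=2: active resources = [2], total = 2
  t=3: active resources = [2], total = 2
  t=4: active resources = [6, 5, 2], total = 13
  t=5: active resources = [6, 5], total = 11
  t=6: active resources = [6], total = 6
  t=7: active resources = [6], total = 6
  t=8: active resources = [6], total = 6
Peak resource demand = 13

13


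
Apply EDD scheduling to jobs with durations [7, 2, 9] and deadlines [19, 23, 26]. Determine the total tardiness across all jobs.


Sort by due date (EDD order): [(7, 19), (2, 23), (9, 26)]
Compute completion times and tardiness:
  Job 1: p=7, d=19, C=7, tardiness=max(0,7-19)=0
  Job 2: p=2, d=23, C=9, tardiness=max(0,9-23)=0
  Job 3: p=9, d=26, C=18, tardiness=max(0,18-26)=0
Total tardiness = 0

0


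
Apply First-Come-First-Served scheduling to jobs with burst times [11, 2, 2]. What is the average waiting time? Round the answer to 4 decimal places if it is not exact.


FCFS order (as given): [11, 2, 2]
Waiting times:
  Job 1: wait = 0
  Job 2: wait = 11
  Job 3: wait = 13
Sum of waiting times = 24
Average waiting time = 24/3 = 8.0

8.0


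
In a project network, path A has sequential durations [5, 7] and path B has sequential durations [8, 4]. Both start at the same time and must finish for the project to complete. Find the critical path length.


Path A total = 5 + 7 = 12
Path B total = 8 + 4 = 12
Critical path = longest path = max(12, 12) = 12

12


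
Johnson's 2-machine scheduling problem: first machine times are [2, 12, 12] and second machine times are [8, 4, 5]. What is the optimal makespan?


Apply Johnson's rule:
  Group 1 (a <= b): [(1, 2, 8)]
  Group 2 (a > b): [(3, 12, 5), (2, 12, 4)]
Optimal job order: [1, 3, 2]
Schedule:
  Job 1: M1 done at 2, M2 done at 10
  Job 3: M1 done at 14, M2 done at 19
  Job 2: M1 done at 26, M2 done at 30
Makespan = 30

30


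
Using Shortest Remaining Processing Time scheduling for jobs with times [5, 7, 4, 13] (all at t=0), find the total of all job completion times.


Since all jobs arrive at t=0, SRPT equals SPT ordering.
SPT order: [4, 5, 7, 13]
Completion times:
  Job 1: p=4, C=4
  Job 2: p=5, C=9
  Job 3: p=7, C=16
  Job 4: p=13, C=29
Total completion time = 4 + 9 + 16 + 29 = 58

58


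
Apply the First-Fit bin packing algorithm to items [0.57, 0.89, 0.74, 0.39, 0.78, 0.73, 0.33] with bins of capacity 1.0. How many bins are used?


Place items sequentially using First-Fit:
  Item 0.57 -> new Bin 1
  Item 0.89 -> new Bin 2
  Item 0.74 -> new Bin 3
  Item 0.39 -> Bin 1 (now 0.96)
  Item 0.78 -> new Bin 4
  Item 0.73 -> new Bin 5
  Item 0.33 -> new Bin 6
Total bins used = 6

6


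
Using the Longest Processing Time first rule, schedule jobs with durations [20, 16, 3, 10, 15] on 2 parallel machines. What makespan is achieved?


Sort jobs in decreasing order (LPT): [20, 16, 15, 10, 3]
Assign each job to the least loaded machine:
  Machine 1: jobs [20, 10, 3], load = 33
  Machine 2: jobs [16, 15], load = 31
Makespan = max load = 33

33


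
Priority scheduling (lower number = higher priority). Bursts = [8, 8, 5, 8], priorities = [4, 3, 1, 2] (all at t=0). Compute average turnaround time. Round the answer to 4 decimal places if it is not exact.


Sort by priority (ascending = highest first):
Order: [(1, 5), (2, 8), (3, 8), (4, 8)]
Completion times:
  Priority 1, burst=5, C=5
  Priority 2, burst=8, C=13
  Priority 3, burst=8, C=21
  Priority 4, burst=8, C=29
Average turnaround = 68/4 = 17.0

17.0


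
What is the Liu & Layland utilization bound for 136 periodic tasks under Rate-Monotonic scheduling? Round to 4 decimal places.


Compute 2^(1/136) = 1.0051096806
Subtract 1: 1.0051096806 - 1 = 0.0051096806
Multiply by n: 136 * 0.0051096806 = 0.6949165616
Round to 4 dp: 0.6949

0.6949


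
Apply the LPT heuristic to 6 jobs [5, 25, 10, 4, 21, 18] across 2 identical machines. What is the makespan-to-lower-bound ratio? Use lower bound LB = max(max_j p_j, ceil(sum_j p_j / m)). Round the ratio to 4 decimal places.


LPT order: [25, 21, 18, 10, 5, 4]
Machine loads after assignment: [40, 43]
LPT makespan = 43
Lower bound = max(max_job, ceil(total/2)) = max(25, 42) = 42
Ratio = 43 / 42 = 1.0238

1.0238


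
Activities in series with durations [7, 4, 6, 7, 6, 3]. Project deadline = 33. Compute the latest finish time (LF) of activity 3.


LF(activity 3) = deadline - sum of successor durations
Successors: activities 4 through 6 with durations [7, 6, 3]
Sum of successor durations = 16
LF = 33 - 16 = 17

17


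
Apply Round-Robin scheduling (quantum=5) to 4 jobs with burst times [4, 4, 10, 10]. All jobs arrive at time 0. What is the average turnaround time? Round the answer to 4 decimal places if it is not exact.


Time quantum = 5
Execution trace:
  J1 runs 4 units, time = 4
  J2 runs 4 units, time = 8
  J3 runs 5 units, time = 13
  J4 runs 5 units, time = 18
  J3 runs 5 units, time = 23
  J4 runs 5 units, time = 28
Finish times: [4, 8, 23, 28]
Average turnaround = 63/4 = 15.75

15.75


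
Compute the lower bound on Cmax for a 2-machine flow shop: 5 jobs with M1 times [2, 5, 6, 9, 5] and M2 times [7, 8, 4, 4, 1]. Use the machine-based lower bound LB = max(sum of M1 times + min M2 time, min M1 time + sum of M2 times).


LB1 = sum(M1 times) + min(M2 times) = 27 + 1 = 28
LB2 = min(M1 times) + sum(M2 times) = 2 + 24 = 26
Lower bound = max(LB1, LB2) = max(28, 26) = 28

28


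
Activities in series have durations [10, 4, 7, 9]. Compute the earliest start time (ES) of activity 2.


Activity 2 starts after activities 1 through 1 complete.
Predecessor durations: [10]
ES = 10 = 10

10


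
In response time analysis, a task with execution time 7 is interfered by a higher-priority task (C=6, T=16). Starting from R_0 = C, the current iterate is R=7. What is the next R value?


R_next = C + ceil(R_prev / T_hp) * C_hp
ceil(7 / 16) = ceil(0.4375) = 1
Interference = 1 * 6 = 6
R_next = 7 + 6 = 13

13


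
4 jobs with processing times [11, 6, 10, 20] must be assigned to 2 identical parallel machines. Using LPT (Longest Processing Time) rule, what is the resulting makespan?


Sort jobs in decreasing order (LPT): [20, 11, 10, 6]
Assign each job to the least loaded machine:
  Machine 1: jobs [20, 6], load = 26
  Machine 2: jobs [11, 10], load = 21
Makespan = max load = 26

26


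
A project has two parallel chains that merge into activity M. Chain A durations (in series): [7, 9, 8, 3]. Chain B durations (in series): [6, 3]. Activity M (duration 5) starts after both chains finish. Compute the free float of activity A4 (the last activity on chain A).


ES(A4) = sum of predecessors on chain A = 24
EF(A4) = ES + duration = 24 + 3 = 27
Successor of A4 is M. ES(M) = max(sum(A), sum(B)) = max(27, 9) = 27
Free float = ES(successor) - EF(current) = 27 - 27 = 0

0


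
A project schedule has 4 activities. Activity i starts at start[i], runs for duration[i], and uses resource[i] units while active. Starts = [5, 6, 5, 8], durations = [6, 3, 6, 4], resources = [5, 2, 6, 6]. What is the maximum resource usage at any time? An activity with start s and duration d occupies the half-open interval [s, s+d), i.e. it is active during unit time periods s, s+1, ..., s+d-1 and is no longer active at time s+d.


Each activity i is active on [start_i, start_i + duration_i).
Compute total resource usage per time slot:
  t=0: active resources = [], total = 0
  t=1: active resources = [], total = 0
  t=2: active resources = [], total = 0
  t=3: active resources = [], total = 0
  t=4: active resources = [], total = 0
  t=5: active resources = [5, 6], total = 11
  t=6: active resources = [5, 2, 6], total = 13
  t=7: active resources = [5, 2, 6], total = 13
  t=8: active resources = [5, 2, 6, 6], total = 19
  t=9: active resources = [5, 6, 6], total = 17
  t=10: active resources = [5, 6, 6], total = 17
  t=11: active resources = [6], total = 6
Peak resource demand = 19

19


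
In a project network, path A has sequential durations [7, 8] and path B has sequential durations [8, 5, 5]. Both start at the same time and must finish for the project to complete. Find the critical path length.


Path A total = 7 + 8 = 15
Path B total = 8 + 5 + 5 = 18
Critical path = longest path = max(15, 18) = 18

18


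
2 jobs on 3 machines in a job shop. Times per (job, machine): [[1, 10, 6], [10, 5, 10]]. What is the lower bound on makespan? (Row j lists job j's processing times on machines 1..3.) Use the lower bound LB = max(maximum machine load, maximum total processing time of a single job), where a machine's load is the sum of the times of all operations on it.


Machine loads:
  Machine 1: 1 + 10 = 11
  Machine 2: 10 + 5 = 15
  Machine 3: 6 + 10 = 16
Max machine load = 16
Job totals:
  Job 1: 17
  Job 2: 25
Max job total = 25
Lower bound = max(16, 25) = 25

25


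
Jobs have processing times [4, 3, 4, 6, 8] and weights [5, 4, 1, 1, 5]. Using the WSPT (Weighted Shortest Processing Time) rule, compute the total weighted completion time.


Compute p/w ratios and sort ascending (WSPT): [(3, 4), (4, 5), (8, 5), (4, 1), (6, 1)]
Compute weighted completion times:
  Job (p=3,w=4): C=3, w*C=4*3=12
  Job (p=4,w=5): C=7, w*C=5*7=35
  Job (p=8,w=5): C=15, w*C=5*15=75
  Job (p=4,w=1): C=19, w*C=1*19=19
  Job (p=6,w=1): C=25, w*C=1*25=25
Total weighted completion time = 166

166


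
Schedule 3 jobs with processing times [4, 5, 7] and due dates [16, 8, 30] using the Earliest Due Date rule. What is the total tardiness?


Sort by due date (EDD order): [(5, 8), (4, 16), (7, 30)]
Compute completion times and tardiness:
  Job 1: p=5, d=8, C=5, tardiness=max(0,5-8)=0
  Job 2: p=4, d=16, C=9, tardiness=max(0,9-16)=0
  Job 3: p=7, d=30, C=16, tardiness=max(0,16-30)=0
Total tardiness = 0

0


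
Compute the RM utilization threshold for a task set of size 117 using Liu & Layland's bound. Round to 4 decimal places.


Compute 2^(1/117) = 1.0059419185
Subtract 1: 1.0059419185 - 1 = 0.0059419185
Multiply by n: 117 * 0.0059419185 = 0.6952044645
Round to 4 dp: 0.6952

0.6952


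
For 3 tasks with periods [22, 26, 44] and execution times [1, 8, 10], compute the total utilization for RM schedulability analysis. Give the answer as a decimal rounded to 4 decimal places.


Compute individual utilizations (exact fractions):
  Task 1: C/T = 1/22 (approx. 0.0455)
  Task 2: C/T = 8/26 = 4/13 (approx. 0.3077)
  Task 3: C/T = 10/44 = 5/22 (approx. 0.2273)
Total utilization U = 1/22 + 4/13 + 5/22 = 83/143
Rounded to 4 decimal places: U = 0.5804
RM (Liu & Layland) bound for 3 tasks = 0.779763; compare with U = 83/143 (approx. 0.580420)
U <= bound, so schedulable by RM sufficient condition.

0.5804


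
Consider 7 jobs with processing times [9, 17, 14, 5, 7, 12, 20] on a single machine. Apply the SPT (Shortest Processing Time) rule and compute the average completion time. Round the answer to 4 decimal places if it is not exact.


Sort jobs by processing time (SPT order): [5, 7, 9, 12, 14, 17, 20]
Compute completion times sequentially:
  Job 1: processing = 5, completes at 5
  Job 2: processing = 7, completes at 12
  Job 3: processing = 9, completes at 21
  Job 4: processing = 12, completes at 33
  Job 5: processing = 14, completes at 47
  Job 6: processing = 17, completes at 64
  Job 7: processing = 20, completes at 84
Sum of completion times = 266
Average completion time = 266/7 = 38.0

38.0


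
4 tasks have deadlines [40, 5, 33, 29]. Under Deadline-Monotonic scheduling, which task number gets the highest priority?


Sort tasks by relative deadline (ascending):
  Task 2: deadline = 5
  Task 4: deadline = 29
  Task 3: deadline = 33
  Task 1: deadline = 40
Priority order (highest first): [2, 4, 3, 1]
Highest priority task = 2

2


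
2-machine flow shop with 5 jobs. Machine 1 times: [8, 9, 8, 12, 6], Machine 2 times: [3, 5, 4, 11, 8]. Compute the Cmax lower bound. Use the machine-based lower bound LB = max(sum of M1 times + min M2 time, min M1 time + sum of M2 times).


LB1 = sum(M1 times) + min(M2 times) = 43 + 3 = 46
LB2 = min(M1 times) + sum(M2 times) = 6 + 31 = 37
Lower bound = max(LB1, LB2) = max(46, 37) = 46

46


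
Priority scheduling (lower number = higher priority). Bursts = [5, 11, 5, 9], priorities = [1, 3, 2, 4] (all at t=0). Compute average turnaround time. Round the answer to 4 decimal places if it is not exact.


Sort by priority (ascending = highest first):
Order: [(1, 5), (2, 5), (3, 11), (4, 9)]
Completion times:
  Priority 1, burst=5, C=5
  Priority 2, burst=5, C=10
  Priority 3, burst=11, C=21
  Priority 4, burst=9, C=30
Average turnaround = 66/4 = 16.5

16.5


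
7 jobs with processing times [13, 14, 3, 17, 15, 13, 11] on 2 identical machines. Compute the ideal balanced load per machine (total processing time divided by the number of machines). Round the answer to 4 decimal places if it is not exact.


Total processing time = 13 + 14 + 3 + 17 + 15 + 13 + 11 = 86
Number of machines = 2
Ideal balanced load = 86 / 2 = 43.0

43.0


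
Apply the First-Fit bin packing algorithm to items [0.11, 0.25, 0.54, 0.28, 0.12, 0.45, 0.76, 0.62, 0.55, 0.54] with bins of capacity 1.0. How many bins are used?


Place items sequentially using First-Fit:
  Item 0.11 -> new Bin 1
  Item 0.25 -> Bin 1 (now 0.36)
  Item 0.54 -> Bin 1 (now 0.9)
  Item 0.28 -> new Bin 2
  Item 0.12 -> Bin 2 (now 0.4)
  Item 0.45 -> Bin 2 (now 0.85)
  Item 0.76 -> new Bin 3
  Item 0.62 -> new Bin 4
  Item 0.55 -> new Bin 5
  Item 0.54 -> new Bin 6
Total bins used = 6

6


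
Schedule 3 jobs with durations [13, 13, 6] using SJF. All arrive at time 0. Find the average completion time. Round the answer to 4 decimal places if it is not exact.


SJF order (ascending): [6, 13, 13]
Completion times:
  Job 1: burst=6, C=6
  Job 2: burst=13, C=19
  Job 3: burst=13, C=32
Average completion = 57/3 = 19.0

19.0


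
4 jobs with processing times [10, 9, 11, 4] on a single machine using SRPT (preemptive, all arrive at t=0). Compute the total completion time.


Since all jobs arrive at t=0, SRPT equals SPT ordering.
SPT order: [4, 9, 10, 11]
Completion times:
  Job 1: p=4, C=4
  Job 2: p=9, C=13
  Job 3: p=10, C=23
  Job 4: p=11, C=34
Total completion time = 4 + 13 + 23 + 34 = 74

74


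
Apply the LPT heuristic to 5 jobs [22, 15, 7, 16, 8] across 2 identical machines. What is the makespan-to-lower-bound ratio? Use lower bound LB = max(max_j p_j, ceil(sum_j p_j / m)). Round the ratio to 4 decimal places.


LPT order: [22, 16, 15, 8, 7]
Machine loads after assignment: [37, 31]
LPT makespan = 37
Lower bound = max(max_job, ceil(total/2)) = max(22, 34) = 34
Ratio = 37 / 34 = 1.0882

1.0882


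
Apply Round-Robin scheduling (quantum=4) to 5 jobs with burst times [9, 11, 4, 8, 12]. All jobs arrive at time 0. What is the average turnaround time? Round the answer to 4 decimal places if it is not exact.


Time quantum = 4
Execution trace:
  J1 runs 4 units, time = 4
  J2 runs 4 units, time = 8
  J3 runs 4 units, time = 12
  J4 runs 4 units, time = 16
  J5 runs 4 units, time = 20
  J1 runs 4 units, time = 24
  J2 runs 4 units, time = 28
  J4 runs 4 units, time = 32
  J5 runs 4 units, time = 36
  J1 runs 1 units, time = 37
  J2 runs 3 units, time = 40
  J5 runs 4 units, time = 44
Finish times: [37, 40, 12, 32, 44]
Average turnaround = 165/5 = 33.0

33.0


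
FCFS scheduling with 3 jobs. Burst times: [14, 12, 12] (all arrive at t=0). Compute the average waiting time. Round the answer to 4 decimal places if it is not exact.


FCFS order (as given): [14, 12, 12]
Waiting times:
  Job 1: wait = 0
  Job 2: wait = 14
  Job 3: wait = 26
Sum of waiting times = 40
Average waiting time = 40/3 = 13.3333

13.3333


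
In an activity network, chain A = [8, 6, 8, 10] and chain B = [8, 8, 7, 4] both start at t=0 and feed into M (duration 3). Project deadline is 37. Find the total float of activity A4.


Forward pass: ES(A4) = sum of predecessors on chain A = 22
EF = ES + duration = 22 + 10 = 32
Backward pass: LF(M) = deadline = 37; LS(M) = 37 - 3 = 34
LF(A4) = LS(M) - sum(successors on chain A) = 34 - 0 = 34
LS = LF - duration = 34 - 10 = 24
Total float = LS - ES = 24 - 22 = 2

2


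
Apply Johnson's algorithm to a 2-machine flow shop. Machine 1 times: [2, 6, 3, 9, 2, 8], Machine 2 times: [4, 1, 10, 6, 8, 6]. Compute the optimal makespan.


Apply Johnson's rule:
  Group 1 (a <= b): [(1, 2, 4), (5, 2, 8), (3, 3, 10)]
  Group 2 (a > b): [(4, 9, 6), (6, 8, 6), (2, 6, 1)]
Optimal job order: [1, 5, 3, 4, 6, 2]
Schedule:
  Job 1: M1 done at 2, M2 done at 6
  Job 5: M1 done at 4, M2 done at 14
  Job 3: M1 done at 7, M2 done at 24
  Job 4: M1 done at 16, M2 done at 30
  Job 6: M1 done at 24, M2 done at 36
  Job 2: M1 done at 30, M2 done at 37
Makespan = 37

37


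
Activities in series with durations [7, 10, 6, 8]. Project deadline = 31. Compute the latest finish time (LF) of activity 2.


LF(activity 2) = deadline - sum of successor durations
Successors: activities 3 through 4 with durations [6, 8]
Sum of successor durations = 14
LF = 31 - 14 = 17

17


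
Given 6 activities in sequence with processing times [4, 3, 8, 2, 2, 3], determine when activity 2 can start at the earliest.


Activity 2 starts after activities 1 through 1 complete.
Predecessor durations: [4]
ES = 4 = 4

4


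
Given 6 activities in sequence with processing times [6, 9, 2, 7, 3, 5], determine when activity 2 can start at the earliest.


Activity 2 starts after activities 1 through 1 complete.
Predecessor durations: [6]
ES = 6 = 6

6


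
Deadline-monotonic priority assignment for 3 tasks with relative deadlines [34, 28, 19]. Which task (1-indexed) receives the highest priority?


Sort tasks by relative deadline (ascending):
  Task 3: deadline = 19
  Task 2: deadline = 28
  Task 1: deadline = 34
Priority order (highest first): [3, 2, 1]
Highest priority task = 3

3


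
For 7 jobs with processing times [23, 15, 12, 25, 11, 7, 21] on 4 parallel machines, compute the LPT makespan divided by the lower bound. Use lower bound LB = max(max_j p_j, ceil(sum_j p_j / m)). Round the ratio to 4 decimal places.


LPT order: [25, 23, 21, 15, 12, 11, 7]
Machine loads after assignment: [25, 30, 32, 27]
LPT makespan = 32
Lower bound = max(max_job, ceil(total/4)) = max(25, 29) = 29
Ratio = 32 / 29 = 1.1034

1.1034


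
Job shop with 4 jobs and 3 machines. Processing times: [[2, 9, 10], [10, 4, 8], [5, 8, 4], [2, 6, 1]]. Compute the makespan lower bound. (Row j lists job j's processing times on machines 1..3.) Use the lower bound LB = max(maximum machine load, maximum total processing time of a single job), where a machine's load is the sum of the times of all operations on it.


Machine loads:
  Machine 1: 2 + 10 + 5 + 2 = 19
  Machine 2: 9 + 4 + 8 + 6 = 27
  Machine 3: 10 + 8 + 4 + 1 = 23
Max machine load = 27
Job totals:
  Job 1: 21
  Job 2: 22
  Job 3: 17
  Job 4: 9
Max job total = 22
Lower bound = max(27, 22) = 27

27


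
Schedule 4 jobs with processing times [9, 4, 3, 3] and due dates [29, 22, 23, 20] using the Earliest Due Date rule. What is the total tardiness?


Sort by due date (EDD order): [(3, 20), (4, 22), (3, 23), (9, 29)]
Compute completion times and tardiness:
  Job 1: p=3, d=20, C=3, tardiness=max(0,3-20)=0
  Job 2: p=4, d=22, C=7, tardiness=max(0,7-22)=0
  Job 3: p=3, d=23, C=10, tardiness=max(0,10-23)=0
  Job 4: p=9, d=29, C=19, tardiness=max(0,19-29)=0
Total tardiness = 0

0


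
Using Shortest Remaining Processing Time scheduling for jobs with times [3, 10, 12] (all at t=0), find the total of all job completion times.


Since all jobs arrive at t=0, SRPT equals SPT ordering.
SPT order: [3, 10, 12]
Completion times:
  Job 1: p=3, C=3
  Job 2: p=10, C=13
  Job 3: p=12, C=25
Total completion time = 3 + 13 + 25 = 41

41


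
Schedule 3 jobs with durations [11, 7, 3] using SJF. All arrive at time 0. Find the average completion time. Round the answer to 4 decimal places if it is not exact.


SJF order (ascending): [3, 7, 11]
Completion times:
  Job 1: burst=3, C=3
  Job 2: burst=7, C=10
  Job 3: burst=11, C=21
Average completion = 34/3 = 11.3333

11.3333


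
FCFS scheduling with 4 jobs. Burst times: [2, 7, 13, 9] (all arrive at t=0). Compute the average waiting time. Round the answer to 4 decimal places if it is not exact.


FCFS order (as given): [2, 7, 13, 9]
Waiting times:
  Job 1: wait = 0
  Job 2: wait = 2
  Job 3: wait = 9
  Job 4: wait = 22
Sum of waiting times = 33
Average waiting time = 33/4 = 8.25

8.25


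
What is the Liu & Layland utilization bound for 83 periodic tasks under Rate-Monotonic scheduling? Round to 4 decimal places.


Compute 2^(1/83) = 1.0083861392
Subtract 1: 1.0083861392 - 1 = 0.0083861392
Multiply by n: 83 * 0.0083861392 = 0.6960495536
Round to 4 dp: 0.6960

0.6960


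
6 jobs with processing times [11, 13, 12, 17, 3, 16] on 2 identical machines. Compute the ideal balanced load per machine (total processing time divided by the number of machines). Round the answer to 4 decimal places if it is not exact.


Total processing time = 11 + 13 + 12 + 17 + 3 + 16 = 72
Number of machines = 2
Ideal balanced load = 72 / 2 = 36.0

36.0


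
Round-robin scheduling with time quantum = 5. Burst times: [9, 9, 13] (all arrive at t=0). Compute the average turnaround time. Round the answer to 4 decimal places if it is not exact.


Time quantum = 5
Execution trace:
  J1 runs 5 units, time = 5
  J2 runs 5 units, time = 10
  J3 runs 5 units, time = 15
  J1 runs 4 units, time = 19
  J2 runs 4 units, time = 23
  J3 runs 5 units, time = 28
  J3 runs 3 units, time = 31
Finish times: [19, 23, 31]
Average turnaround = 73/3 = 24.3333

24.3333


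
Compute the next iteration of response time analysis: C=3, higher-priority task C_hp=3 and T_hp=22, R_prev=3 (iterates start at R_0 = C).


R_next = C + ceil(R_prev / T_hp) * C_hp
ceil(3 / 22) = ceil(0.1364) = 1
Interference = 1 * 3 = 3
R_next = 3 + 3 = 6

6


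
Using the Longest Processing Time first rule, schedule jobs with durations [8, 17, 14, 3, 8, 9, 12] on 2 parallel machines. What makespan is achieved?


Sort jobs in decreasing order (LPT): [17, 14, 12, 9, 8, 8, 3]
Assign each job to the least loaded machine:
  Machine 1: jobs [17, 9, 8, 3], load = 37
  Machine 2: jobs [14, 12, 8], load = 34
Makespan = max load = 37

37


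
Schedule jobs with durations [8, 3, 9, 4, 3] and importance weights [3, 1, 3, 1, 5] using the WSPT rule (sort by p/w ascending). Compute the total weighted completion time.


Compute p/w ratios and sort ascending (WSPT): [(3, 5), (8, 3), (3, 1), (9, 3), (4, 1)]
Compute weighted completion times:
  Job (p=3,w=5): C=3, w*C=5*3=15
  Job (p=8,w=3): C=11, w*C=3*11=33
  Job (p=3,w=1): C=14, w*C=1*14=14
  Job (p=9,w=3): C=23, w*C=3*23=69
  Job (p=4,w=1): C=27, w*C=1*27=27
Total weighted completion time = 158

158


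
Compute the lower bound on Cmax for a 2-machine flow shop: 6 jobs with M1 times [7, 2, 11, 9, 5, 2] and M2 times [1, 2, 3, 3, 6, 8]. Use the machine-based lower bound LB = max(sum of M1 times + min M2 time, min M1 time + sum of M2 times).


LB1 = sum(M1 times) + min(M2 times) = 36 + 1 = 37
LB2 = min(M1 times) + sum(M2 times) = 2 + 23 = 25
Lower bound = max(LB1, LB2) = max(37, 25) = 37

37


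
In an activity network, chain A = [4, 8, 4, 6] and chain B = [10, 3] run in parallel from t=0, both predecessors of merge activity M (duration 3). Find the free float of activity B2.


ES(B2) = sum of predecessors on chain B = 10
EF(B2) = ES + duration = 10 + 3 = 13
Successor of B2 is M. ES(M) = max(sum(A), sum(B)) = max(22, 13) = 22
Free float = ES(successor) - EF(current) = 22 - 13 = 9

9


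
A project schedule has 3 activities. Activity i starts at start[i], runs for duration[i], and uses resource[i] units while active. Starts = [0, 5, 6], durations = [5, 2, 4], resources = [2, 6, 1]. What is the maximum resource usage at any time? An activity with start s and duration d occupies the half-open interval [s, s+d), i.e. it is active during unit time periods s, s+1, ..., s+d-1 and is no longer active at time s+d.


Each activity i is active on [start_i, start_i + duration_i).
Compute total resource usage per time slot:
  t=0: active resources = [2], total = 2
  t=1: active resources = [2], total = 2
  t=2: active resources = [2], total = 2
  t=3: active resources = [2], total = 2
  t=4: active resources = [2], total = 2
  t=5: active resources = [6], total = 6
  t=6: active resources = [6, 1], total = 7
  t=7: active resources = [1], total = 1
  t=8: active resources = [1], total = 1
  t=9: active resources = [1], total = 1
Peak resource demand = 7

7


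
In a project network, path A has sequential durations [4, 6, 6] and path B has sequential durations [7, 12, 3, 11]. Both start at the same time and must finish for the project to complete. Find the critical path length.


Path A total = 4 + 6 + 6 = 16
Path B total = 7 + 12 + 3 + 11 = 33
Critical path = longest path = max(16, 33) = 33

33


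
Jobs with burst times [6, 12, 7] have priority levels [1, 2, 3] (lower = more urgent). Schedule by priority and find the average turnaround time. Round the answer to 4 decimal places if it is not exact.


Sort by priority (ascending = highest first):
Order: [(1, 6), (2, 12), (3, 7)]
Completion times:
  Priority 1, burst=6, C=6
  Priority 2, burst=12, C=18
  Priority 3, burst=7, C=25
Average turnaround = 49/3 = 16.3333

16.3333
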